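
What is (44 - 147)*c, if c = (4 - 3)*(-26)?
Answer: 2678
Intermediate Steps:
c = -26 (c = 1*(-26) = -26)
(44 - 147)*c = (44 - 147)*(-26) = -103*(-26) = 2678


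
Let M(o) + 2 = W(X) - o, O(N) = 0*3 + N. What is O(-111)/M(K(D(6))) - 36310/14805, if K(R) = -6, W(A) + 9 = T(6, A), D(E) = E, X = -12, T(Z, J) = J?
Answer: 205217/50337 ≈ 4.0769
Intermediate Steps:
O(N) = N (O(N) = 0 + N = N)
W(A) = -9 + A
M(o) = -23 - o (M(o) = -2 + ((-9 - 12) - o) = -2 + (-21 - o) = -23 - o)
O(-111)/M(K(D(6))) - 36310/14805 = -111/(-23 - 1*(-6)) - 36310/14805 = -111/(-23 + 6) - 36310*1/14805 = -111/(-17) - 7262/2961 = -111*(-1/17) - 7262/2961 = 111/17 - 7262/2961 = 205217/50337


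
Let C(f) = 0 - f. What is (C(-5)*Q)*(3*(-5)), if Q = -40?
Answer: 3000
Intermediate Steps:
C(f) = -f
(C(-5)*Q)*(3*(-5)) = (-1*(-5)*(-40))*(3*(-5)) = (5*(-40))*(-15) = -200*(-15) = 3000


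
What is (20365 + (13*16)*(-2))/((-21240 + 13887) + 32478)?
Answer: 19949/25125 ≈ 0.79399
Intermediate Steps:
(20365 + (13*16)*(-2))/((-21240 + 13887) + 32478) = (20365 + 208*(-2))/(-7353 + 32478) = (20365 - 416)/25125 = 19949*(1/25125) = 19949/25125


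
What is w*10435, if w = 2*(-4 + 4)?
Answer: 0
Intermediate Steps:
w = 0 (w = 2*0 = 0)
w*10435 = 0*10435 = 0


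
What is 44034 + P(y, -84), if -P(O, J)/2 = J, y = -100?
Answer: 44202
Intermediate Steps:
P(O, J) = -2*J
44034 + P(y, -84) = 44034 - 2*(-84) = 44034 + 168 = 44202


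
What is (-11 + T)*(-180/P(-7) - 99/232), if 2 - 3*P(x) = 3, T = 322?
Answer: 38931291/232 ≈ 1.6781e+5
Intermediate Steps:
P(x) = -1/3 (P(x) = 2/3 - 1/3*3 = 2/3 - 1 = -1/3)
(-11 + T)*(-180/P(-7) - 99/232) = (-11 + 322)*(-180/(-1/3) - 99/232) = 311*(-180*(-3) - 99*1/232) = 311*(540 - 99/232) = 311*(125181/232) = 38931291/232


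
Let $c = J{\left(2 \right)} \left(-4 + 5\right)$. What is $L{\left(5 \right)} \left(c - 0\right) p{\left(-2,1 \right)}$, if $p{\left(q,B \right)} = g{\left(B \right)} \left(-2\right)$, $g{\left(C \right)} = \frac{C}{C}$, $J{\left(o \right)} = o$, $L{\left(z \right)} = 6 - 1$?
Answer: $-20$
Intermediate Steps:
$L{\left(z \right)} = 5$ ($L{\left(z \right)} = 6 - 1 = 5$)
$g{\left(C \right)} = 1$
$c = 2$ ($c = 2 \left(-4 + 5\right) = 2 \cdot 1 = 2$)
$p{\left(q,B \right)} = -2$ ($p{\left(q,B \right)} = 1 \left(-2\right) = -2$)
$L{\left(5 \right)} \left(c - 0\right) p{\left(-2,1 \right)} = 5 \left(2 - 0\right) \left(-2\right) = 5 \left(2 + 0\right) \left(-2\right) = 5 \cdot 2 \left(-2\right) = 10 \left(-2\right) = -20$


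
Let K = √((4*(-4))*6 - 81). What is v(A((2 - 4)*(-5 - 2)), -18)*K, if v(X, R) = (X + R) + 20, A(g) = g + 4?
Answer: 20*I*√177 ≈ 266.08*I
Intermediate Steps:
A(g) = 4 + g
v(X, R) = 20 + R + X (v(X, R) = (R + X) + 20 = 20 + R + X)
K = I*√177 (K = √(-16*6 - 81) = √(-96 - 81) = √(-177) = I*√177 ≈ 13.304*I)
v(A((2 - 4)*(-5 - 2)), -18)*K = (20 - 18 + (4 + (2 - 4)*(-5 - 2)))*(I*√177) = (20 - 18 + (4 - 2*(-7)))*(I*√177) = (20 - 18 + (4 + 14))*(I*√177) = (20 - 18 + 18)*(I*√177) = 20*(I*√177) = 20*I*√177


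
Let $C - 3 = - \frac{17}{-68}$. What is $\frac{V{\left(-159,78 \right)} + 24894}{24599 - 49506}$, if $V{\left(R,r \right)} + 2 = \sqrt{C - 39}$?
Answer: $- \frac{24892}{24907} - \frac{i \sqrt{143}}{49814} \approx -0.9994 - 0.00024006 i$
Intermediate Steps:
$C = \frac{13}{4}$ ($C = 3 - \frac{17}{-68} = 3 - - \frac{1}{4} = 3 + \frac{1}{4} = \frac{13}{4} \approx 3.25$)
$V{\left(R,r \right)} = -2 + \frac{i \sqrt{143}}{2}$ ($V{\left(R,r \right)} = -2 + \sqrt{\frac{13}{4} - 39} = -2 + \sqrt{- \frac{143}{4}} = -2 + \frac{i \sqrt{143}}{2}$)
$\frac{V{\left(-159,78 \right)} + 24894}{24599 - 49506} = \frac{\left(-2 + \frac{i \sqrt{143}}{2}\right) + 24894}{24599 - 49506} = \frac{24892 + \frac{i \sqrt{143}}{2}}{-24907} = \left(24892 + \frac{i \sqrt{143}}{2}\right) \left(- \frac{1}{24907}\right) = - \frac{24892}{24907} - \frac{i \sqrt{143}}{49814}$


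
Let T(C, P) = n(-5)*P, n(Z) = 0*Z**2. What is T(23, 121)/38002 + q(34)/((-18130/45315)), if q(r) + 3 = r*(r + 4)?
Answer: -11682207/3626 ≈ -3221.8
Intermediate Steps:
q(r) = -3 + r*(4 + r) (q(r) = -3 + r*(r + 4) = -3 + r*(4 + r))
n(Z) = 0
T(C, P) = 0 (T(C, P) = 0*P = 0)
T(23, 121)/38002 + q(34)/((-18130/45315)) = 0/38002 + (-3 + 34**2 + 4*34)/((-18130/45315)) = 0*(1/38002) + (-3 + 1156 + 136)/((-18130*1/45315)) = 0 + 1289/(-3626/9063) = 0 + 1289*(-9063/3626) = 0 - 11682207/3626 = -11682207/3626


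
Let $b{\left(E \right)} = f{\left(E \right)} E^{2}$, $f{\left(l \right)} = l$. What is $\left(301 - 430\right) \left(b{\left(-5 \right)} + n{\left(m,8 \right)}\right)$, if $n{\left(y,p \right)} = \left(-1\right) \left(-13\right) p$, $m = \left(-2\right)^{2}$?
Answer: $2709$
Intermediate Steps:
$m = 4$
$n{\left(y,p \right)} = 13 p$
$b{\left(E \right)} = E^{3}$ ($b{\left(E \right)} = E E^{2} = E^{3}$)
$\left(301 - 430\right) \left(b{\left(-5 \right)} + n{\left(m,8 \right)}\right) = \left(301 - 430\right) \left(\left(-5\right)^{3} + 13 \cdot 8\right) = - 129 \left(-125 + 104\right) = \left(-129\right) \left(-21\right) = 2709$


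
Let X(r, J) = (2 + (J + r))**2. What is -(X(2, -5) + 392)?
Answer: -393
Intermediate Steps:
X(r, J) = (2 + J + r)**2
-(X(2, -5) + 392) = -((2 - 5 + 2)**2 + 392) = -((-1)**2 + 392) = -(1 + 392) = -1*393 = -393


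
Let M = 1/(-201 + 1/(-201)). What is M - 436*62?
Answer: -1092147065/40402 ≈ -27032.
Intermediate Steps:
M = -201/40402 (M = 1/(-201 - 1/201) = 1/(-40402/201) = -201/40402 ≈ -0.0049750)
M - 436*62 = -201/40402 - 436*62 = -201/40402 - 27032 = -1092147065/40402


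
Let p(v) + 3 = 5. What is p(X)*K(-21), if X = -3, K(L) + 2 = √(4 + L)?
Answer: -4 + 2*I*√17 ≈ -4.0 + 8.2462*I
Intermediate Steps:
K(L) = -2 + √(4 + L)
p(v) = 2 (p(v) = -3 + 5 = 2)
p(X)*K(-21) = 2*(-2 + √(4 - 21)) = 2*(-2 + √(-17)) = 2*(-2 + I*√17) = -4 + 2*I*√17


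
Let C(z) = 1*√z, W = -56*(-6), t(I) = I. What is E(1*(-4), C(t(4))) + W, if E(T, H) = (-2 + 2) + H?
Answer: 338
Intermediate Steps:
W = 336
C(z) = √z
E(T, H) = H (E(T, H) = 0 + H = H)
E(1*(-4), C(t(4))) + W = √4 + 336 = 2 + 336 = 338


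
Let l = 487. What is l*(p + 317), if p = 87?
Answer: 196748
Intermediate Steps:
l*(p + 317) = 487*(87 + 317) = 487*404 = 196748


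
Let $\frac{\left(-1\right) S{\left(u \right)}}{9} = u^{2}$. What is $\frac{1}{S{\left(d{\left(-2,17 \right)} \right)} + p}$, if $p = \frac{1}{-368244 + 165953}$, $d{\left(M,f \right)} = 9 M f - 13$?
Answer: $- \frac{202291}{185268010060} \approx -1.0919 \cdot 10^{-6}$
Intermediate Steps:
$d{\left(M,f \right)} = -13 + 9 M f$ ($d{\left(M,f \right)} = 9 M f - 13 = -13 + 9 M f$)
$p = - \frac{1}{202291}$ ($p = \frac{1}{-202291} = - \frac{1}{202291} \approx -4.9434 \cdot 10^{-6}$)
$S{\left(u \right)} = - 9 u^{2}$
$\frac{1}{S{\left(d{\left(-2,17 \right)} \right)} + p} = \frac{1}{- 9 \left(-13 + 9 \left(-2\right) 17\right)^{2} - \frac{1}{202291}} = \frac{1}{- 9 \left(-13 - 306\right)^{2} - \frac{1}{202291}} = \frac{1}{- 9 \left(-319\right)^{2} - \frac{1}{202291}} = \frac{1}{\left(-9\right) 101761 - \frac{1}{202291}} = \frac{1}{-915849 - \frac{1}{202291}} = \frac{1}{- \frac{185268010060}{202291}} = - \frac{202291}{185268010060}$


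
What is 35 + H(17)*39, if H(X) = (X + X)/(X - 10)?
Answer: 1571/7 ≈ 224.43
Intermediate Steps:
H(X) = 2*X/(-10 + X) (H(X) = (2*X)/(-10 + X) = 2*X/(-10 + X))
35 + H(17)*39 = 35 + (2*17/(-10 + 17))*39 = 35 + (2*17/7)*39 = 35 + (2*17*(⅐))*39 = 35 + (34/7)*39 = 35 + 1326/7 = 1571/7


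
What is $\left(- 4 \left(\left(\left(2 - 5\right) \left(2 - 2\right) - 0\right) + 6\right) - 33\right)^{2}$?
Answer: $3249$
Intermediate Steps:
$\left(- 4 \left(\left(\left(2 - 5\right) \left(2 - 2\right) - 0\right) + 6\right) - 33\right)^{2} = \left(- 4 \left(\left(\left(-3\right) 0 + 0\right) + 6\right) - 33\right)^{2} = \left(- 4 \left(\left(0 + 0\right) + 6\right) - 33\right)^{2} = \left(- 4 \left(0 + 6\right) - 33\right)^{2} = \left(\left(-4\right) 6 - 33\right)^{2} = \left(-24 - 33\right)^{2} = \left(-57\right)^{2} = 3249$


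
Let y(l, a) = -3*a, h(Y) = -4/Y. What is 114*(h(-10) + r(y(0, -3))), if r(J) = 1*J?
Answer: 5358/5 ≈ 1071.6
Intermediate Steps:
r(J) = J
114*(h(-10) + r(y(0, -3))) = 114*(-4/(-10) - 3*(-3)) = 114*(-4*(-⅒) + 9) = 114*(⅖ + 9) = 114*(47/5) = 5358/5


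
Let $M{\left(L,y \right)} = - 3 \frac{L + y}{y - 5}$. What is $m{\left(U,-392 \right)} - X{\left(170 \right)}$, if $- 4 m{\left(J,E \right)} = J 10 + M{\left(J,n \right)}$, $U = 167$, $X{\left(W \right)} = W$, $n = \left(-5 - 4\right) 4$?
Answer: $- \frac{96743}{164} \approx -589.9$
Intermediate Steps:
$n = -36$ ($n = \left(-9\right) 4 = -36$)
$M{\left(L,y \right)} = - \frac{3 \left(L + y\right)}{-5 + y}$ ($M{\left(L,y \right)} = - 3 \frac{L + y}{-5 + y} = - \frac{3 \left(L + y\right)}{-5 + y}$)
$m{\left(J,E \right)} = \frac{27}{41} - \frac{413 J}{164}$ ($m{\left(J,E \right)} = - \frac{J 10 + \frac{3 \left(- J - -36\right)}{-5 - 36}}{4} = - \frac{10 J + \frac{3 \left(- J + 36\right)}{-41}}{4} = - \frac{10 J + 3 \left(- \frac{1}{41}\right) \left(36 - J\right)}{4} = - \frac{10 J + \left(- \frac{108}{41} + \frac{3 J}{41}\right)}{4} = - \frac{- \frac{108}{41} + \frac{413 J}{41}}{4} = \frac{27}{41} - \frac{413 J}{164}$)
$m{\left(U,-392 \right)} - X{\left(170 \right)} = \left(\frac{27}{41} - \frac{68971}{164}\right) - 170 = - \frac{68863}{164} - 170 = - \frac{96743}{164}$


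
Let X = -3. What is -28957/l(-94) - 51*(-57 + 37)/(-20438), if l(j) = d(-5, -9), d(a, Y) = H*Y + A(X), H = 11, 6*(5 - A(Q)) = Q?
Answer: 53793436/173723 ≈ 309.65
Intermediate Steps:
A(Q) = 5 - Q/6
d(a, Y) = 11/2 + 11*Y (d(a, Y) = 11*Y + (5 - ⅙*(-3)) = 11*Y + (5 + ½) = 11*Y + 11/2 = 11/2 + 11*Y)
l(j) = -187/2 (l(j) = 11/2 + 11*(-9) = 11/2 - 99 = -187/2)
-28957/l(-94) - 51*(-57 + 37)/(-20438) = -28957/(-187/2) - 51*(-57 + 37)/(-20438) = -28957*(-2/187) - 51*(-20)*(-1/20438) = 57914/187 + 1020*(-1/20438) = 57914/187 - 510/10219 = 53793436/173723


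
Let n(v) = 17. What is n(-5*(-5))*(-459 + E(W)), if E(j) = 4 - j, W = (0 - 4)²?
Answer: -8007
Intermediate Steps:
W = 16 (W = (-4)² = 16)
n(-5*(-5))*(-459 + E(W)) = 17*(-459 + (4 - 1*16)) = 17*(-459 + (4 - 16)) = 17*(-459 - 12) = 17*(-471) = -8007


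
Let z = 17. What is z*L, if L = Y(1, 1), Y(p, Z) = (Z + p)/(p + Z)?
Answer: 17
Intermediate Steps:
Y(p, Z) = 1 (Y(p, Z) = (Z + p)/(Z + p) = 1)
L = 1
z*L = 17*1 = 17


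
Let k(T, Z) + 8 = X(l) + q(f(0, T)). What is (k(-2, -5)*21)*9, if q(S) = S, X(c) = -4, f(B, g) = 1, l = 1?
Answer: -2079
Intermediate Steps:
k(T, Z) = -11 (k(T, Z) = -8 + (-4 + 1) = -8 - 3 = -11)
(k(-2, -5)*21)*9 = -11*21*9 = -231*9 = -2079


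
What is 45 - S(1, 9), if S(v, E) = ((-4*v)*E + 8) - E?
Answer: 82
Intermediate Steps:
S(v, E) = 8 - E - 4*E*v (S(v, E) = (-4*E*v + 8) - E = (8 - 4*E*v) - E = 8 - E - 4*E*v)
45 - S(1, 9) = 45 - (8 - 1*9 - 4*9*1) = 45 - (8 - 9 - 36) = 45 - 1*(-37) = 45 + 37 = 82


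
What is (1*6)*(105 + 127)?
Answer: 1392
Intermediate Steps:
(1*6)*(105 + 127) = 6*232 = 1392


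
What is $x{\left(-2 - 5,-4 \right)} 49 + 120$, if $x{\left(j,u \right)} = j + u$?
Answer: $-419$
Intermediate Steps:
$x{\left(-2 - 5,-4 \right)} 49 + 120 = \left(\left(-2 - 5\right) - 4\right) 49 + 120 = \left(-7 - 4\right) 49 + 120 = \left(-11\right) 49 + 120 = -539 + 120 = -419$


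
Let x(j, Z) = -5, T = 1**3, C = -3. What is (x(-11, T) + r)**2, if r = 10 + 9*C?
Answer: 484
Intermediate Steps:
T = 1
r = -17 (r = 10 + 9*(-3) = 10 - 27 = -17)
(x(-11, T) + r)**2 = (-5 - 17)**2 = (-22)**2 = 484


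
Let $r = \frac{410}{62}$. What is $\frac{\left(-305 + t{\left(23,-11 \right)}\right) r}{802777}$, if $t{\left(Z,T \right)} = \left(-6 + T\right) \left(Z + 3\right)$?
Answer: $- \frac{153135}{24886087} \approx -0.0061534$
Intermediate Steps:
$t{\left(Z,T \right)} = \left(-6 + T\right) \left(3 + Z\right)$
$r = \frac{205}{31}$ ($r = 410 \cdot \frac{1}{62} = \frac{205}{31} \approx 6.6129$)
$\frac{\left(-305 + t{\left(23,-11 \right)}\right) r}{802777} = \frac{\left(-305 - 442\right) \frac{205}{31}}{802777} = \left(-305 - 442\right) \frac{205}{31} \cdot \frac{1}{802777} = \left(-747\right) \frac{205}{31} \cdot \frac{1}{802777} = \left(- \frac{153135}{31}\right) \frac{1}{802777} = - \frac{153135}{24886087}$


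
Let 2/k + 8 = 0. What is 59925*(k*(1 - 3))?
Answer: 59925/2 ≈ 29963.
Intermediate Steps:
k = -¼ (k = 2/(-8 + 0) = 2/(-8) = 2*(-⅛) = -¼ ≈ -0.25000)
59925*(k*(1 - 3)) = 59925*(-(1 - 3)/4) = 59925*(-¼*(-2)) = 59925*(½) = 59925/2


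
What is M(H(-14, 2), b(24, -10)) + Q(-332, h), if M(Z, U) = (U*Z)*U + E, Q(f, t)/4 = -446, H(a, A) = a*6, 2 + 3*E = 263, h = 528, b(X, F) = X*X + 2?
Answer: -28064753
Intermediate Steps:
b(X, F) = 2 + X² (b(X, F) = X² + 2 = 2 + X²)
E = 87 (E = -⅔ + (⅓)*263 = -⅔ + 263/3 = 87)
H(a, A) = 6*a
Q(f, t) = -1784 (Q(f, t) = 4*(-446) = -1784)
M(Z, U) = 87 + Z*U² (M(Z, U) = (U*Z)*U + 87 = Z*U² + 87 = 87 + Z*U²)
M(H(-14, 2), b(24, -10)) + Q(-332, h) = (87 + (6*(-14))*(2 + 24²)²) - 1784 = (87 - 84*(2 + 576)²) - 1784 = (87 - 84*578²) - 1784 = (87 - 84*334084) - 1784 = (87 - 28063056) - 1784 = -28062969 - 1784 = -28064753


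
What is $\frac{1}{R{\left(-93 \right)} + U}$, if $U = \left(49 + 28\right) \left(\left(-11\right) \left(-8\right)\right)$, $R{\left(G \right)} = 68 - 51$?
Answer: $\frac{1}{6793} \approx 0.00014721$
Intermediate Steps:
$R{\left(G \right)} = 17$
$U = 6776$ ($U = 77 \cdot 88 = 6776$)
$\frac{1}{R{\left(-93 \right)} + U} = \frac{1}{17 + 6776} = \frac{1}{6793}$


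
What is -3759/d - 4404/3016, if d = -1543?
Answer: 1135443/1163422 ≈ 0.97595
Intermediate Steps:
-3759/d - 4404/3016 = -3759/(-1543) - 4404/3016 = -3759*(-1/1543) - 4404*1/3016 = 3759/1543 - 1101/754 = 1135443/1163422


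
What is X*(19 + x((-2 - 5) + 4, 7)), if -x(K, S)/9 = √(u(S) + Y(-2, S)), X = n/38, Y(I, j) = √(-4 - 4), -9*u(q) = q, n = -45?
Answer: -45/2 + 135*√(-7 + 18*I*√2)/38 ≈ -11.435 + 14.518*I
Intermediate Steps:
u(q) = -q/9
Y(I, j) = 2*I*√2 (Y(I, j) = √(-8) = 2*I*√2)
X = -45/38 ≈ -1.1842
x(K, S) = -9*√(-S/9 + 2*I*√2)
X*(19 + x((-2 - 5) + 4, 7)) = -45*(19 - 3*√(-1*7 + 18*I*√2))/38 = -45*(19 - 3*√(-7 + 18*I*√2))/38 = -45/2 + 135*√(-7 + 18*I*√2)/38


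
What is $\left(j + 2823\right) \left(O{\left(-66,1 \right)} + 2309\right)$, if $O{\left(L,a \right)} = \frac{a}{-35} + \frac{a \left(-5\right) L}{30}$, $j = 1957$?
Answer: $\frac{77626244}{7} \approx 1.1089 \cdot 10^{7}$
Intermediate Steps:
$O{\left(L,a \right)} = - \frac{a}{35} - \frac{L a}{6}$ ($O{\left(L,a \right)} = a \left(- \frac{1}{35}\right) + - 5 a L \frac{1}{30} = - \frac{a}{35} + - 5 L a \frac{1}{30} = - \frac{a}{35} - \frac{L a}{6}$)
$\left(j + 2823\right) \left(O{\left(-66,1 \right)} + 2309\right) = \left(1957 + 2823\right) \left(\left(- \frac{1}{210}\right) 1 \left(6 + 35 \left(-66\right)\right) + 2309\right) = 4780 \left(\left(- \frac{1}{210}\right) 1 \left(6 - 2310\right) + 2309\right) = 4780 \left(\left(- \frac{1}{210}\right) 1 \left(-2304\right) + 2309\right) = 4780 \left(\frac{384}{35} + 2309\right) = 4780 \cdot \frac{81199}{35} = \frac{77626244}{7}$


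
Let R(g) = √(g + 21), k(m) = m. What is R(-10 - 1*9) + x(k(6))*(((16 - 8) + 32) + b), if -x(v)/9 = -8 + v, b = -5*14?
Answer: -540 + √2 ≈ -538.59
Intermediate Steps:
R(g) = √(21 + g)
b = -70
x(v) = 72 - 9*v (x(v) = -9*(-8 + v) = 72 - 9*v)
R(-10 - 1*9) + x(k(6))*(((16 - 8) + 32) + b) = √(21 + (-10 - 1*9)) + (72 - 9*6)*(((16 - 8) + 32) - 70) = √(21 + (-10 - 9)) + (72 - 54)*((8 + 32) - 70) = √(21 - 19) + 18*(40 - 70) = √2 + 18*(-30) = √2 - 540 = -540 + √2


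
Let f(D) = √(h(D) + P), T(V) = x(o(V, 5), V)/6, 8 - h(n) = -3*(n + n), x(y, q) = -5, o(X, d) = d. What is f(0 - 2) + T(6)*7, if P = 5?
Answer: -29/6 ≈ -4.8333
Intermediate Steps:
h(n) = 8 + 6*n (h(n) = 8 - (-3)*(n + n) = 8 - (-3)*2*n = 8 - (-6)*n = 8 + 6*n)
T(V) = -⅚ (T(V) = -5/6 = -5*⅙ = -⅚)
f(D) = √(13 + 6*D) (f(D) = √((8 + 6*D) + 5) = √(13 + 6*D))
f(0 - 2) + T(6)*7 = √(13 + 6*(0 - 2)) - ⅚*7 = √(13 + 6*(-2)) - 35/6 = √(13 - 12) - 35/6 = √1 - 35/6 = 1 - 35/6 = -29/6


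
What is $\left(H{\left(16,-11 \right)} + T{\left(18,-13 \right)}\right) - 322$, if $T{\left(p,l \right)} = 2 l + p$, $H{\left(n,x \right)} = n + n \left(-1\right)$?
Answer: $-330$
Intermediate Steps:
$H{\left(n,x \right)} = 0$ ($H{\left(n,x \right)} = n - n = 0$)
$T{\left(p,l \right)} = p + 2 l$
$\left(H{\left(16,-11 \right)} + T{\left(18,-13 \right)}\right) - 322 = \left(0 + \left(18 + 2 \left(-13\right)\right)\right) - 322 = \left(0 + \left(18 - 26\right)\right) - 322 = \left(0 - 8\right) - 322 = -8 - 322 = -330$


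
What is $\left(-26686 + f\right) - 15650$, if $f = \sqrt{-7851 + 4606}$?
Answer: $-42336 + i \sqrt{3245} \approx -42336.0 + 56.965 i$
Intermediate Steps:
$f = i \sqrt{3245}$ ($f = \sqrt{-3245} = i \sqrt{3245} \approx 56.965 i$)
$\left(-26686 + f\right) - 15650 = \left(-26686 + i \sqrt{3245}\right) - 15650 = -42336 + i \sqrt{3245}$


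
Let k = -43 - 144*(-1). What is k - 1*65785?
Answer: -65684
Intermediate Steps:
k = 101 (k = -43 + 144 = 101)
k - 1*65785 = 101 - 1*65785 = 101 - 65785 = -65684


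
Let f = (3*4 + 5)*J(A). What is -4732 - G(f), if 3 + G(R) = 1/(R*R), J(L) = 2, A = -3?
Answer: -5466725/1156 ≈ -4729.0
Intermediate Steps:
f = 34 (f = (3*4 + 5)*2 = (12 + 5)*2 = 17*2 = 34)
G(R) = -3 + R**(-2) (G(R) = -3 + 1/(R*R) = -3 + R**(-2))
-4732 - G(f) = -4732 - (-3 + 34**(-2)) = -4732 - (-3 + 1/1156) = -4732 - 1*(-3467/1156) = -4732 + 3467/1156 = -5466725/1156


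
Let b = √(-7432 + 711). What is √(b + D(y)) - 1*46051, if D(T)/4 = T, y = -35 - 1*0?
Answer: -46051 + √(-140 + I*√6721) ≈ -46048.0 + 12.293*I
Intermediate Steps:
y = -35 (y = -35 + 0 = -35)
D(T) = 4*T
b = I*√6721 (b = √(-6721) = I*√6721 ≈ 81.982*I)
√(b + D(y)) - 1*46051 = √(I*√6721 + 4*(-35)) - 1*46051 = √(I*√6721 - 140) - 46051 = √(-140 + I*√6721) - 46051 = -46051 + √(-140 + I*√6721)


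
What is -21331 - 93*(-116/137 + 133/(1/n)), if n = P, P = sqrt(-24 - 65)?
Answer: -2911559/137 - 12369*I*sqrt(89) ≈ -21252.0 - 1.1669e+5*I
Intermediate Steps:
P = I*sqrt(89) (P = sqrt(-89) = I*sqrt(89) ≈ 9.434*I)
n = I*sqrt(89) ≈ 9.434*I
-21331 - 93*(-116/137 + 133/(1/n)) = -21331 - 93*(-116/137 + 133/(1/(I*sqrt(89)))) = -21331 - 93*(-116*1/137 + 133/((-I*sqrt(89)/89))) = -21331 - 93*(-116/137 + 133*(I*sqrt(89))) = -21331 - 93*(-116/137 + 133*I*sqrt(89)) = -21331 - (-10788/137 + 12369*I*sqrt(89)) = -21331 + (10788/137 - 12369*I*sqrt(89)) = -2911559/137 - 12369*I*sqrt(89)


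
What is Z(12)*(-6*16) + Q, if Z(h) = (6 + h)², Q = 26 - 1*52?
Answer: -31130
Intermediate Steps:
Q = -26 (Q = 26 - 52 = -26)
Z(12)*(-6*16) + Q = (6 + 12)²*(-6*16) - 26 = 18²*(-96) - 26 = 324*(-96) - 26 = -31104 - 26 = -31130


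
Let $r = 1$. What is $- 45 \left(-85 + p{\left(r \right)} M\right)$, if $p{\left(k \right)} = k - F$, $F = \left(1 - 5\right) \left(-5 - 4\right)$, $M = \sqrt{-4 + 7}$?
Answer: $3825 + 1575 \sqrt{3} \approx 6553.0$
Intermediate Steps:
$M = \sqrt{3} \approx 1.732$
$F = 36$ ($F = \left(-4\right) \left(-9\right) = 36$)
$p{\left(k \right)} = -36 + k$ ($p{\left(k \right)} = k - 36 = -36 + k$)
$- 45 \left(-85 + p{\left(r \right)} M\right) = - 45 \left(-85 + \left(-36 + 1\right) \sqrt{3}\right) = - 45 \left(-85 - 35 \sqrt{3}\right) = 3825 + 1575 \sqrt{3}$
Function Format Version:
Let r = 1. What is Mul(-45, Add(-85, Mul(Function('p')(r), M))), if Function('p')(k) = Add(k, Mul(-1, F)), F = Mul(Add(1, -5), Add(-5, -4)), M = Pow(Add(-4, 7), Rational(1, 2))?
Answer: Add(3825, Mul(1575, Pow(3, Rational(1, 2)))) ≈ 6553.0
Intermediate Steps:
M = Pow(3, Rational(1, 2)) ≈ 1.7320
F = 36 (F = Mul(-4, -9) = 36)
Function('p')(k) = Add(-36, k) (Function('p')(k) = Add(k, Mul(-1, 36)) = Add(k, -36) = Add(-36, k))
Mul(-45, Add(-85, Mul(Function('p')(r), M))) = Mul(-45, Add(-85, Mul(Add(-36, 1), Pow(3, Rational(1, 2))))) = Mul(-45, Add(-85, Mul(-35, Pow(3, Rational(1, 2))))) = Add(3825, Mul(1575, Pow(3, Rational(1, 2))))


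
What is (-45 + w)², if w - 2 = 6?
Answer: 1369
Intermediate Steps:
w = 8 (w = 2 + 6 = 8)
(-45 + w)² = (-45 + 8)² = (-37)² = 1369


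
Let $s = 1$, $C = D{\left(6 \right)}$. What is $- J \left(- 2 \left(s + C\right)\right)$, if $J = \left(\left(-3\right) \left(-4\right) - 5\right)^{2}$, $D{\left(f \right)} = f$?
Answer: $686$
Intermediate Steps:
$C = 6$
$J = 49$ ($J = \left(12 - 5\right)^{2} = 7^{2} = 49$)
$- J \left(- 2 \left(s + C\right)\right) = - 49 \left(- 2 \left(1 + 6\right)\right) = - 49 \left(\left(-2\right) 7\right) = - 49 \left(-14\right) = \left(-1\right) \left(-686\right) = 686$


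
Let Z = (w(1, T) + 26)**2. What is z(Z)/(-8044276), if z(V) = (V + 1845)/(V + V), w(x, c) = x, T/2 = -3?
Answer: -143/651586356 ≈ -2.1946e-7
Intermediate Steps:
T = -6 (T = 2*(-3) = -6)
Z = 729 (Z = (1 + 26)**2 = 27**2 = 729)
z(V) = (1845 + V)/(2*V) (z(V) = (1845 + V)/((2*V)) = (1845 + V)*(1/(2*V)) = (1845 + V)/(2*V))
z(Z)/(-8044276) = ((1/2)*(1845 + 729)/729)/(-8044276) = ((1/2)*(1/729)*2574)*(-1/8044276) = (143/81)*(-1/8044276) = -143/651586356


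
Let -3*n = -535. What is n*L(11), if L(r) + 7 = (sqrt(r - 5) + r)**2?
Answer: 21400 + 11770*sqrt(6)/3 ≈ 31010.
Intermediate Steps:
n = 535/3 (n = -1/3*(-535) = 535/3 ≈ 178.33)
L(r) = -7 + (r + sqrt(-5 + r))**2 (L(r) = -7 + (sqrt(r - 5) + r)**2 = -7 + (sqrt(-5 + r) + r)**2 = -7 + (r + sqrt(-5 + r))**2)
n*L(11) = 535*(-7 + (11 + sqrt(-5 + 11))**2)/3 = 535*(-7 + (11 + sqrt(6))**2)/3 = -3745/3 + 535*(11 + sqrt(6))**2/3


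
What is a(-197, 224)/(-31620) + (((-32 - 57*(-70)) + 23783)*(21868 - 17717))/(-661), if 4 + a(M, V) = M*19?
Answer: -1213710645551/6966940 ≈ -1.7421e+5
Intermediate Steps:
a(M, V) = -4 + 19*M (a(M, V) = -4 + M*19 = -4 + 19*M)
a(-197, 224)/(-31620) + (((-32 - 57*(-70)) + 23783)*(21868 - 17717))/(-661) = (-4 + 19*(-197))/(-31620) + (((-32 - 57*(-70)) + 23783)*(21868 - 17717))/(-661) = (-4 - 3743)*(-1/31620) + (((-32 + 3990) + 23783)*4151)*(-1/661) = -3747*(-1/31620) + ((3958 + 23783)*4151)*(-1/661) = 1249/10540 + (27741*4151)*(-1/661) = 1249/10540 + 115152891*(-1/661) = 1249/10540 - 115152891/661 = -1213710645551/6966940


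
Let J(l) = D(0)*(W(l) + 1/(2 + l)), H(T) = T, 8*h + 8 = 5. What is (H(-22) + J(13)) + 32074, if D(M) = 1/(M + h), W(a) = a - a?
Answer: 1442332/45 ≈ 32052.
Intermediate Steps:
h = -3/8 (h = -1 + (1/8)*5 = -1 + 5/8 = -3/8 ≈ -0.37500)
W(a) = 0
D(M) = 1/(-3/8 + M) (D(M) = 1/(M - 3/8) = 1/(-3/8 + M))
J(l) = -8/(3*(2 + l)) (J(l) = (8/(-3 + 8*0))*(0 + 1/(2 + l)) = (8/(-3 + 0))/(2 + l) = (8/(-3))/(2 + l) = (8*(-1/3))/(2 + l) = -8/(3*(2 + l)))
(H(-22) + J(13)) + 32074 = (-22 - 8/(6 + 3*13)) + 32074 = (-22 - 8/(6 + 39)) + 32074 = (-22 - 8/45) + 32074 = -998/45 + 32074 = 1442332/45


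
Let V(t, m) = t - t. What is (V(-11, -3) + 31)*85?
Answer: 2635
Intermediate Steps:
V(t, m) = 0
(V(-11, -3) + 31)*85 = (0 + 31)*85 = 31*85 = 2635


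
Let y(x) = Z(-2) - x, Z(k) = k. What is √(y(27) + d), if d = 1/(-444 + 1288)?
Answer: 5*I*√206569/422 ≈ 5.3851*I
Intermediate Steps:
y(x) = -2 - x
d = 1/844 ≈ 0.0011848
√(y(27) + d) = √((-2 - 1*27) + 1/844) = √((-2 - 27) + 1/844) = √(-29 + 1/844) = √(-24475/844) = 5*I*√206569/422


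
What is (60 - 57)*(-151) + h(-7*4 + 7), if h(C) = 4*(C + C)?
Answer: -621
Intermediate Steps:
h(C) = 8*C (h(C) = 4*(2*C) = 8*C)
(60 - 57)*(-151) + h(-7*4 + 7) = (60 - 57)*(-151) + 8*(-7*4 + 7) = 3*(-151) + 8*(-28 + 7) = -453 + 8*(-21) = -453 - 168 = -621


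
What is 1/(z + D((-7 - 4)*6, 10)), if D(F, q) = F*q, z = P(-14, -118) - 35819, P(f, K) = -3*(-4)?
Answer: -1/36467 ≈ -2.7422e-5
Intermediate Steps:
P(f, K) = 12
z = -35807 (z = 12 - 35819 = -35807)
1/(z + D((-7 - 4)*6, 10)) = 1/(-35807 + ((-7 - 4)*6)*10) = 1/(-35807 - 11*6*10) = 1/(-35807 - 66*10) = 1/(-35807 - 660) = 1/(-36467) = -1/36467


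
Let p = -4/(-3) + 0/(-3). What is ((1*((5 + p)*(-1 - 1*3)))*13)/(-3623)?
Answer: 988/10869 ≈ 0.090901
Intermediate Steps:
p = 4/3 (p = -4*(-⅓) + 0*(-⅓) = 4/3 + 0 = 4/3 ≈ 1.3333)
((1*((5 + p)*(-1 - 1*3)))*13)/(-3623) = ((1*((5 + 4/3)*(-1 - 1*3)))*13)/(-3623) = ((1*(19*(-1 - 3)/3))*13)*(-1/3623) = ((1*((19/3)*(-4)))*13)*(-1/3623) = ((1*(-76/3))*13)*(-1/3623) = -76/3*13*(-1/3623) = -988/3*(-1/3623) = 988/10869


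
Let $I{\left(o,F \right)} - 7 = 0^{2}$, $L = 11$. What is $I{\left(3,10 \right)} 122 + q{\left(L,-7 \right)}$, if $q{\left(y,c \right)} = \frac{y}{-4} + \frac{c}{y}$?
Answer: $\frac{37427}{44} \approx 850.61$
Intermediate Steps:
$I{\left(o,F \right)} = 7$ ($I{\left(o,F \right)} = 7 + 0^{2} = 7 + 0 = 7$)
$q{\left(y,c \right)} = - \frac{y}{4} + \frac{c}{y}$ ($q{\left(y,c \right)} = y \left(- \frac{1}{4}\right) + \frac{c}{y} = - \frac{y}{4} + \frac{c}{y}$)
$I{\left(3,10 \right)} 122 + q{\left(L,-7 \right)} = 7 \cdot 122 - \left(\frac{11}{4} + \frac{7}{11}\right) = 854 - \frac{149}{44} = \frac{37427}{44}$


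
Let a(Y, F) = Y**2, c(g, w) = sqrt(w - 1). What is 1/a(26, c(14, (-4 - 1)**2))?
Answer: 1/676 ≈ 0.0014793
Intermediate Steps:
c(g, w) = sqrt(-1 + w)
1/a(26, c(14, (-4 - 1)**2)) = 1/(26**2) = 1/676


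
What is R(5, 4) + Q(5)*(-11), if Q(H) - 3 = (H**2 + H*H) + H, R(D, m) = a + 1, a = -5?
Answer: -642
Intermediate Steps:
R(D, m) = -4 (R(D, m) = -5 + 1 = -4)
Q(H) = 3 + H + 2*H**2 (Q(H) = 3 + ((H**2 + H*H) + H) = 3 + ((H**2 + H**2) + H) = 3 + (2*H**2 + H) = 3 + (H + 2*H**2) = 3 + H + 2*H**2)
R(5, 4) + Q(5)*(-11) = -4 + (3 + 5 + 2*5**2)*(-11) = -4 + (3 + 5 + 2*25)*(-11) = -4 + (3 + 5 + 50)*(-11) = -4 + 58*(-11) = -4 - 638 = -642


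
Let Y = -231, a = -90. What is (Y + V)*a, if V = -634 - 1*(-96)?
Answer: 69210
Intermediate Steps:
V = -538 (V = -634 + 96 = -538)
(Y + V)*a = (-231 - 538)*(-90) = -769*(-90) = 69210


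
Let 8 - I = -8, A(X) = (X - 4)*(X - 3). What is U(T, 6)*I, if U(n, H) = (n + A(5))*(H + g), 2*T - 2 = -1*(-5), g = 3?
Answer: 792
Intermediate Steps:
A(X) = (-4 + X)*(-3 + X)
T = 7/2 (T = 1 + (-1*(-5))/2 = 1 + (½)*5 = 1 + 5/2 = 7/2 ≈ 3.5000)
I = 16 (I = 8 - 1*(-8) = 8 + 8 = 16)
U(n, H) = (2 + n)*(3 + H) (U(n, H) = (n + (12 + 5² - 7*5))*(H + 3) = (n + (12 + 25 - 35))*(3 + H) = (n + 2)*(3 + H) = (2 + n)*(3 + H))
U(T, 6)*I = (6 + 2*6 + 3*(7/2) + 6*(7/2))*16 = (6 + 12 + 21/2 + 21)*16 = (99/2)*16 = 792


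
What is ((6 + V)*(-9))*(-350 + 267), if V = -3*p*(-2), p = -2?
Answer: -4482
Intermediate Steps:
V = -12 (V = -3*(-2)*(-2) = 6*(-2) = -12)
((6 + V)*(-9))*(-350 + 267) = ((6 - 12)*(-9))*(-350 + 267) = -6*(-9)*(-83) = 54*(-83) = -4482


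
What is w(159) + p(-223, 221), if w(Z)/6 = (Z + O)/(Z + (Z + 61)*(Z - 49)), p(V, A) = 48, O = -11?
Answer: 1170120/24359 ≈ 48.036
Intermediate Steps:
w(Z) = 6*(-11 + Z)/(Z + (-49 + Z)*(61 + Z)) (w(Z) = 6*((Z - 11)/(Z + (Z + 61)*(Z - 49))) = 6*((-11 + Z)/(Z + (61 + Z)*(-49 + Z))) = 6*((-11 + Z)/(Z + (-49 + Z)*(61 + Z))) = 6*(-11 + Z)/(Z + (-49 + Z)*(61 + Z)))
w(159) + p(-223, 221) = 6*(-11 + 159)/(-2989 + 159² + 13*159) + 48 = 6*148/(-2989 + 25281 + 2067) + 48 = 6*148/24359 + 48 = 6*(1/24359)*148 + 48 = 888/24359 + 48 = 1170120/24359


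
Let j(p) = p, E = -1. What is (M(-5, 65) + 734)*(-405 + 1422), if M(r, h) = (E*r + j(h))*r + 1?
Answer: 391545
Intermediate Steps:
M(r, h) = 1 + r*(h - r) (M(r, h) = (-r + h)*r + 1 = (h - r)*r + 1 = r*(h - r) + 1 = 1 + r*(h - r))
(M(-5, 65) + 734)*(-405 + 1422) = ((1 - 1*(-5)**2 + 65*(-5)) + 734)*(-405 + 1422) = ((1 - 1*25 - 325) + 734)*1017 = ((1 - 25 - 325) + 734)*1017 = (-349 + 734)*1017 = 385*1017 = 391545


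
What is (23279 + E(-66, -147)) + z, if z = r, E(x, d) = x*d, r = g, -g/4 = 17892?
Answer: -38587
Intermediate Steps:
g = -71568 (g = -4*17892 = -71568)
r = -71568
E(x, d) = d*x
z = -71568
(23279 + E(-66, -147)) + z = (23279 - 147*(-66)) - 71568 = (23279 + 9702) - 71568 = 32981 - 71568 = -38587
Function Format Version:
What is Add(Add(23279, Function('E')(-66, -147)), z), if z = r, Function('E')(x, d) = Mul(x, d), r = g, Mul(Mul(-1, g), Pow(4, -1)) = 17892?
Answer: -38587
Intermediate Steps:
g = -71568 (g = Mul(-4, 17892) = -71568)
r = -71568
Function('E')(x, d) = Mul(d, x)
z = -71568
Add(Add(23279, Function('E')(-66, -147)), z) = Add(Add(23279, Mul(-147, -66)), -71568) = Add(Add(23279, 9702), -71568) = Add(32981, -71568) = -38587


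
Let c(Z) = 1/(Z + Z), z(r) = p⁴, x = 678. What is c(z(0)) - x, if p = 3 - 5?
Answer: -21695/32 ≈ -677.97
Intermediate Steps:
p = -2
z(r) = 16 (z(r) = (-2)⁴ = 16)
c(Z) = 1/(2*Z)
c(z(0)) - x = (½)/16 - 1*678 = (½)*(1/16) - 678 = 1/32 - 678 = -21695/32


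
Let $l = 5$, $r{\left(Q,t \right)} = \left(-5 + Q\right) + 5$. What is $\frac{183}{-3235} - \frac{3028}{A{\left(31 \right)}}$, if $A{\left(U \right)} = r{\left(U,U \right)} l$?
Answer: $- \frac{1964789}{100285} \approx -19.592$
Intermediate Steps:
$r{\left(Q,t \right)} = Q$
$A{\left(U \right)} = 5 U$ ($A{\left(U \right)} = U 5 = 5 U$)
$\frac{183}{-3235} - \frac{3028}{A{\left(31 \right)}} = \frac{183}{-3235} - \frac{3028}{5 \cdot 31} = 183 \left(- \frac{1}{3235}\right) - \frac{3028}{155} = - \frac{183}{3235} - \frac{3028}{155} = - \frac{1964789}{100285}$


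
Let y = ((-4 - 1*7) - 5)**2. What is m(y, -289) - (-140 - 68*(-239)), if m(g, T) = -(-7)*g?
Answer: -14320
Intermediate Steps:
y = 256 (y = ((-4 - 7) - 5)**2 = (-11 - 5)**2 = (-16)**2 = 256)
m(g, T) = 7*g
m(y, -289) - (-140 - 68*(-239)) = 7*256 - (-140 - 68*(-239)) = 1792 - (-140 + 16252) = 1792 - 1*16112 = 1792 - 16112 = -14320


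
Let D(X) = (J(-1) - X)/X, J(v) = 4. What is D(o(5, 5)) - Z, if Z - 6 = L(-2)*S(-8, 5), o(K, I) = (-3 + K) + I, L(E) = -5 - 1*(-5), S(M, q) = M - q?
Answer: -45/7 ≈ -6.4286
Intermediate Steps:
L(E) = 0 (L(E) = -5 + 5 = 0)
o(K, I) = -3 + I + K
Z = 6 (Z = 6 + 0*(-8 - 1*5) = 6 + 0*(-8 - 5) = 6 + 0*(-13) = 6 + 0 = 6)
D(X) = (4 - X)/X
D(o(5, 5)) - Z = (4 - (-3 + 5 + 5))/(-3 + 5 + 5) - 1*6 = (4 - 1*7)/7 - 6 = (4 - 7)/7 - 6 = (1/7)*(-3) - 6 = -3/7 - 6 = -45/7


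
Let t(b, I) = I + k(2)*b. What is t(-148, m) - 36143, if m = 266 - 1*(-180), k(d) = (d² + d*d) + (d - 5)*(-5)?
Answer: -39101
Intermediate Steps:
k(d) = 25 - 5*d + 2*d² (k(d) = (d² + d²) + (-5 + d)*(-5) = 2*d² + (25 - 5*d) = 25 - 5*d + 2*d²)
m = 446 (m = 266 + 180 = 446)
t(b, I) = I + 23*b (t(b, I) = I + (25 - 5*2 + 2*2²)*b = I + (25 - 10 + 2*4)*b = I + (25 - 10 + 8)*b = I + 23*b)
t(-148, m) - 36143 = (446 + 23*(-148)) - 36143 = (446 - 3404) - 36143 = -2958 - 36143 = -39101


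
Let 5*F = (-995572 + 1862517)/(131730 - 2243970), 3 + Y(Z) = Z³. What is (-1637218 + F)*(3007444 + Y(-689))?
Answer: 70044781008539455972/132015 ≈ 5.3058e+14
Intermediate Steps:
Y(Z) = -3 + Z³
F = -173389/2112240 (F = ((-995572 + 1862517)/(131730 - 2243970))/5 = (866945/(-2112240))/5 = (866945*(-1/2112240))/5 = (⅕)*(-173389/422448) = -173389/2112240 ≈ -0.082088)
(-1637218 + F)*(3007444 + Y(-689)) = (-1637218 - 173389/2112240)*(3007444 + (-3 + (-689)³)) = -3458197521709*(3007444 + (-3 - 327082769))/2112240 = -3458197521709*(3007444 - 327082772)/2112240 = -3458197521709/2112240*(-324075328) = 70044781008539455972/132015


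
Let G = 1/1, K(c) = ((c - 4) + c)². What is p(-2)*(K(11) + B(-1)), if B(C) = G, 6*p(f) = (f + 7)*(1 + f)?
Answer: -1625/6 ≈ -270.83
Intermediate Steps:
p(f) = (1 + f)*(7 + f)/6 (p(f) = ((f + 7)*(1 + f))/6 = ((7 + f)*(1 + f))/6 = ((1 + f)*(7 + f))/6 = (1 + f)*(7 + f)/6)
K(c) = (-4 + 2*c)² (K(c) = ((-4 + c) + c)² = (-4 + 2*c)²)
G = 1
B(C) = 1
p(-2)*(K(11) + B(-1)) = (7/6 + (⅙)*(-2)² + (4/3)*(-2))*(4*(-2 + 11)² + 1) = (7/6 + (⅙)*4 - 8/3)*(4*9² + 1) = (7/6 + ⅔ - 8/3)*(4*81 + 1) = -5*(324 + 1)/6 = -⅚*325 = -1625/6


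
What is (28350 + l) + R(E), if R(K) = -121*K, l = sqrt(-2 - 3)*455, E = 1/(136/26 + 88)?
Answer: 34358627/1212 + 455*I*sqrt(5) ≈ 28349.0 + 1017.4*I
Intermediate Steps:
E = 13/1212 (E = 1/(136*(1/26) + 88) = 1/(68/13 + 88) = 1/(1212/13) = 13/1212 ≈ 0.010726)
l = 455*I*sqrt(5) (l = sqrt(-5)*455 = (I*sqrt(5))*455 = 455*I*sqrt(5) ≈ 1017.4*I)
(28350 + l) + R(E) = (28350 + 455*I*sqrt(5)) - 121*13/1212 = (28350 + 455*I*sqrt(5)) - 1573/1212 = 34358627/1212 + 455*I*sqrt(5)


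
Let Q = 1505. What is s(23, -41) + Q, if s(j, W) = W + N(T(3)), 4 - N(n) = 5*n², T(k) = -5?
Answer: 1343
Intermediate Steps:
N(n) = 4 - 5*n²
s(j, W) = -121 + W (s(j, W) = W + (4 - 5*(-5)²) = W + (4 - 5*25) = W + (4 - 125) = W - 121 = -121 + W)
s(23, -41) + Q = (-121 - 41) + 1505 = -162 + 1505 = 1343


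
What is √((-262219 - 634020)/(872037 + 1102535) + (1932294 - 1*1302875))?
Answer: √613515434181163847/987286 ≈ 793.36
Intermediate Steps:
√((-262219 - 634020)/(872037 + 1102535) + (1932294 - 1*1302875)) = √(-896239/1974572 + (1932294 - 1302875)) = √(-896239*1/1974572 + 629419) = √(-896239/1974572 + 629419) = √(1242832237429/1974572) = √613515434181163847/987286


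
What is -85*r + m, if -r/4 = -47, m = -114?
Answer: -16094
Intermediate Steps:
r = 188 (r = -4*(-47) = 188)
-85*r + m = -85*188 - 114 = -15980 - 114 = -16094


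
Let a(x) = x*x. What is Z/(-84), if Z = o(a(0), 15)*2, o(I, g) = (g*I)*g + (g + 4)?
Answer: -19/42 ≈ -0.45238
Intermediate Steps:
a(x) = x**2
o(I, g) = 4 + g + I*g**2 (o(I, g) = (I*g)*g + (4 + g) = I*g**2 + (4 + g) = 4 + g + I*g**2)
Z = 38 (Z = (4 + 15 + 0**2*15**2)*2 = (4 + 15 + 0*225)*2 = (4 + 15 + 0)*2 = 19*2 = 38)
Z/(-84) = 38/(-84) = 38*(-1/84) = -19/42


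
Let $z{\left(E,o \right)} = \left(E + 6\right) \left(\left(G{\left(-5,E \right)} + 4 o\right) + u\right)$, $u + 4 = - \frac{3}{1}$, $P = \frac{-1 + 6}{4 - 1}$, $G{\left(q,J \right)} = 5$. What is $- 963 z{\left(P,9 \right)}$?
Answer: $-251022$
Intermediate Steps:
$P = \frac{5}{3} \approx 1.6667$
$u = -7$ ($u = -4 - \frac{3}{1} = -4 - 3 = -7$)
$z{\left(E,o \right)} = \left(-2 + 4 o\right) \left(6 + E\right)$ ($z{\left(E,o \right)} = \left(E + 6\right) \left(\left(5 + 4 o\right) - 7\right) = \left(6 + E\right) \left(-2 + 4 o\right) = \left(-2 + 4 o\right) \left(6 + E\right)$)
$- 963 z{\left(P,9 \right)} = - 963 \left(-12 - \frac{10}{3} + 24 \cdot 9 + 4 \cdot \frac{5}{3} \cdot 9\right) = - 963 \left(-12 - \frac{10}{3} + 216 + 60\right) = \left(-963\right) \frac{782}{3} = -251022$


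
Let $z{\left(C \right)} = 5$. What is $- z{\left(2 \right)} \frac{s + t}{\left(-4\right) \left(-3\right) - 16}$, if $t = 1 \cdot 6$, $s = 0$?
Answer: $\frac{15}{2} \approx 7.5$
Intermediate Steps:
$t = 6$
$- z{\left(2 \right)} \frac{s + t}{\left(-4\right) \left(-3\right) - 16} = - 5 \frac{0 + 6}{\left(-4\right) \left(-3\right) - 16} = - 5 \frac{6}{12 - 16} = - 5 \frac{6}{-4} = - 5 \cdot 6 \left(- \frac{1}{4}\right) = - \frac{5 \left(-3\right)}{2} = \left(-1\right) \left(- \frac{15}{2}\right) = \frac{15}{2}$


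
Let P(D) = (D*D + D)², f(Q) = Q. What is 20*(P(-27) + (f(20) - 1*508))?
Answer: 9846320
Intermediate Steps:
P(D) = (D + D²)² (P(D) = (D² + D)² = (D + D²)²)
20*(P(-27) + (f(20) - 1*508)) = 20*((-27)²*(1 - 27)² + (20 - 1*508)) = 20*(729*(-26)² + (20 - 508)) = 20*(729*676 - 488) = 20*(492804 - 488) = 20*492316 = 9846320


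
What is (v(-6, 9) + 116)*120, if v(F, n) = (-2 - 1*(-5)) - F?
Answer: 15000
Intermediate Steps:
v(F, n) = 3 - F (v(F, n) = (-2 + 5) - F = 3 - F)
(v(-6, 9) + 116)*120 = ((3 - 1*(-6)) + 116)*120 = ((3 + 6) + 116)*120 = (9 + 116)*120 = 125*120 = 15000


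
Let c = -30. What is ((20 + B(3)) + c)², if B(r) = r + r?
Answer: 16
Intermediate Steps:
B(r) = 2*r
((20 + B(3)) + c)² = ((20 + 2*3) - 30)² = ((20 + 6) - 30)² = (26 - 30)² = (-4)² = 16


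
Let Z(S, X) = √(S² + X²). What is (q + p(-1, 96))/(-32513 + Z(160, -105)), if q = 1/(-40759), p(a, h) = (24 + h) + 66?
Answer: -246486677749/43084649194896 - 37905865*√1465/43084649194896 ≈ -0.0057547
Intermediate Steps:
p(a, h) = 90 + h
q = -1/40759 ≈ -2.4534e-5
(q + p(-1, 96))/(-32513 + Z(160, -105)) = (-1/40759 + (90 + 96))/(-32513 + √(160² + (-105)²)) = (-1/40759 + 186)/(-32513 + √(25600 + 11025)) = 7581173/(40759*(-32513 + √36625)) = 7581173/(40759*(-32513 + 5*√1465))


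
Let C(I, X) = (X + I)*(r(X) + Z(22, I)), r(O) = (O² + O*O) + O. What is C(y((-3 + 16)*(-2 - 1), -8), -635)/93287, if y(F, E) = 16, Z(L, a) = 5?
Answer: -498802580/93287 ≈ -5347.0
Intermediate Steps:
r(O) = O + 2*O² (r(O) = (O² + O²) + O = 2*O² + O = O + 2*O²)
C(I, X) = (5 + X*(1 + 2*X))*(I + X) (C(I, X) = (X + I)*(X*(1 + 2*X) + 5) = (I + X)*(5 + X*(1 + 2*X)) = (5 + X*(1 + 2*X))*(I + X))
C(y((-3 + 16)*(-2 - 1), -8), -635)/93287 = (5*16 + 5*(-635) + (-635)²*(1 + 2*(-635)) + 16*(-635)*(1 + 2*(-635)))/93287 = (80 - 3175 + 403225*(1 - 1270) + 16*(-635)*(1 - 1270))*(1/93287) = (80 - 3175 + 403225*(-1269) + 16*(-635)*(-1269))*(1/93287) = (80 - 3175 - 511692525 + 12893040)*(1/93287) = -498802580*1/93287 = -498802580/93287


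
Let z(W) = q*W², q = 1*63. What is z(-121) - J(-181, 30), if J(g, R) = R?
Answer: 922353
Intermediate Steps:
q = 63
z(W) = 63*W²
z(-121) - J(-181, 30) = 63*(-121)² - 1*30 = 63*14641 - 30 = 922383 - 30 = 922353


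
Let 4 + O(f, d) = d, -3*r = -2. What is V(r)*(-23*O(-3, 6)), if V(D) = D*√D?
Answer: -92*√6/9 ≈ -25.039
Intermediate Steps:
r = ⅔ (r = -⅓*(-2) = ⅔ ≈ 0.66667)
O(f, d) = -4 + d
V(D) = D^(3/2)
V(r)*(-23*O(-3, 6)) = (⅔)^(3/2)*(-23*(-4 + 6)) = (2*√6/9)*(-23*2) = (2*√6/9)*(-46) = -92*√6/9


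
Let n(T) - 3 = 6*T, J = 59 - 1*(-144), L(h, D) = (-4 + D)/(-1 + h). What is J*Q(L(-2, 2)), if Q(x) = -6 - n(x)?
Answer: -2639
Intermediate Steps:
L(h, D) = (-4 + D)/(-1 + h)
J = 203 (J = 59 + 144 = 203)
n(T) = 3 + 6*T
Q(x) = -9 - 6*x (Q(x) = -6 - (3 + 6*x) = -6 + (-3 - 6*x) = -9 - 6*x)
J*Q(L(-2, 2)) = 203*(-9 - 6*(-4 + 2)/(-1 - 2)) = 203*(-9 - 6*(-2)/(-3)) = 203*(-9 - (-2)*(-2)) = 203*(-9 - 6*⅔) = 203*(-9 - 4) = 203*(-13) = -2639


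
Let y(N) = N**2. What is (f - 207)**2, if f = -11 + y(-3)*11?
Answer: 14161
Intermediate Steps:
f = 88 (f = -11 + (-3)**2*11 = -11 + 9*11 = -11 + 99 = 88)
(f - 207)**2 = (88 - 207)**2 = (-119)**2 = 14161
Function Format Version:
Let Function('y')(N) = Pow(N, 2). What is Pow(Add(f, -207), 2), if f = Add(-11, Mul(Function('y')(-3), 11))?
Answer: 14161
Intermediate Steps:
f = 88 (f = Add(-11, Mul(Pow(-3, 2), 11)) = Add(-11, Mul(9, 11)) = Add(-11, 99) = 88)
Pow(Add(f, -207), 2) = Pow(Add(88, -207), 2) = Pow(-119, 2) = 14161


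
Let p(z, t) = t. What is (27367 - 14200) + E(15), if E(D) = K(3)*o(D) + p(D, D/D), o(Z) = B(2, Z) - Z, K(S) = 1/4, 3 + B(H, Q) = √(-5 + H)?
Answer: 26327/2 + I*√3/4 ≈ 13164.0 + 0.43301*I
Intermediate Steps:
B(H, Q) = -3 + √(-5 + H)
K(S) = ¼
o(Z) = -3 - Z + I*√3 (o(Z) = (-3 + √(-5 + 2)) - Z = (-3 + √(-3)) - Z = (-3 + I*√3) - Z = -3 - Z + I*√3)
E(D) = ¼ - D/4 + I*√3/4 (E(D) = (-3 - D + I*√3)/4 + D/D = (-¾ - D/4 + I*√3/4) + 1 = ¼ - D/4 + I*√3/4)
(27367 - 14200) + E(15) = (27367 - 14200) + (¼ - ¼*15 + I*√3/4) = 13167 + (¼ - 15/4 + I*√3/4) = 13167 + (-7/2 + I*√3/4) = 26327/2 + I*√3/4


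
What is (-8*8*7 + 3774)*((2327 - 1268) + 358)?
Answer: 4712942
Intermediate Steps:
(-8*8*7 + 3774)*((2327 - 1268) + 358) = (-64*7 + 3774)*(1059 + 358) = (-448 + 3774)*1417 = 3326*1417 = 4712942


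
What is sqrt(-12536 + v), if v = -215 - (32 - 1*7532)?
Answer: I*sqrt(5251) ≈ 72.464*I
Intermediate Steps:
v = 7285 (v = -215 - (32 - 7532) = -215 - 1*(-7500) = -215 + 7500 = 7285)
sqrt(-12536 + v) = sqrt(-12536 + 7285) = sqrt(-5251) = I*sqrt(5251)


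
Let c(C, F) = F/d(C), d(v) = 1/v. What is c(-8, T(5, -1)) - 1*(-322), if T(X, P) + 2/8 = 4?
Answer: 292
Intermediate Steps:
T(X, P) = 15/4 (T(X, P) = -¼ + 4 = 15/4)
c(C, F) = C*F (c(C, F) = F/(1/C) = F*C = C*F)
c(-8, T(5, -1)) - 1*(-322) = -8*15/4 - 1*(-322) = -30 + 322 = 292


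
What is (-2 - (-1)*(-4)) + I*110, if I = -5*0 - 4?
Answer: -446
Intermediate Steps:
I = -4 (I = 0 - 4 = -4)
(-2 - (-1)*(-4)) + I*110 = (-2 - (-1)*(-4)) - 4*110 = (-2 - 1*4) - 440 = (-2 - 4) - 440 = -6 - 440 = -446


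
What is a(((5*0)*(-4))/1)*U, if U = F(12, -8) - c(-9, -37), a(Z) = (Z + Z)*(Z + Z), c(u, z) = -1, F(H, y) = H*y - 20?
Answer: 0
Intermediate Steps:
F(H, y) = -20 + H*y
a(Z) = 4*Z² (a(Z) = (2*Z)*(2*Z) = 4*Z²)
U = -115 (U = (-20 + 12*(-8)) - 1*(-1) = (-20 - 96) + 1 = -116 + 1 = -115)
a(((5*0)*(-4))/1)*U = (4*(((5*0)*(-4))/1)²)*(-115) = (4*((0*(-4))*1)²)*(-115) = (4*(0*1)²)*(-115) = (4*0²)*(-115) = (4*0)*(-115) = 0*(-115) = 0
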